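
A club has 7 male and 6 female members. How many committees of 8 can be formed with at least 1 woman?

Sum over valid woman counts:
C(6,1)C(7,7) = 6
C(6,2)C(7,6) = 105
C(6,3)C(7,5) = 420
C(6,4)C(7,4) = 525
C(6,5)C(7,3) = 210
C(6,6)C(7,2) = 21
Total: 6 + 105 + 420 + 525 + 210 + 21.

Final answer: 1287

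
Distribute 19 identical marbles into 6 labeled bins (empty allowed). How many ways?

Stars and bars: C(n+k-1, k-1) = C(24,5).

Final answer: C(24,5) = 42504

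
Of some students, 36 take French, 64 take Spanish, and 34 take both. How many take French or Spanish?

|A union B| = |A| + |B| - |A intersect B| = 36 + 64 - 34.

Final answer: 66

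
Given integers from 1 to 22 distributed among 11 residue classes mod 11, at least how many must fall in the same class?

By pigeonhole with 22 objects and 11 categories: ceiling(22/11).

Final answer: 2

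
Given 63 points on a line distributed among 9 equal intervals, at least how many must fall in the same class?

By pigeonhole with 63 objects and 9 categories: ceiling(63/9).

Final answer: 7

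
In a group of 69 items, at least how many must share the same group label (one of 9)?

There are 9 possible values for group label (one of 9). With 69 items and 9 categories, by pigeonhole: ceiling(69/9).

Final answer: 8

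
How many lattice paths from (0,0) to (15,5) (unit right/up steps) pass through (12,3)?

Paths (0,0)->(12,3): C(15,3) = 455.
Paths (12,3)->(15,5): C(5,2) = 10.
By multiplication principle: 455 x 10.

Final answer: 4550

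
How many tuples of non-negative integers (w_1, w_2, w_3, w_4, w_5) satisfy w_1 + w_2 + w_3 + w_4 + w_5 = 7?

Stars and bars with 7 stars and 4 bars:
C(7+5-1, 5-1) = C(11,4).

Final answer: C(11,4) = 330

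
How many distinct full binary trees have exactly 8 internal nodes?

This is counted by the nth Catalan number C_n. Here n = 8.
C_n = (2n)!/(n!(n+1)!), so C_{8} = 16!/(8! x 9!) = C(16,8)/9 = 12870/9.

Final answer: C_{8} = 1430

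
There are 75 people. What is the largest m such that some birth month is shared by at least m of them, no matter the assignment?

There are 12 possible values for birth month. With 75 people and 12 categories, by pigeonhole: ceiling(75/12).

Final answer: 7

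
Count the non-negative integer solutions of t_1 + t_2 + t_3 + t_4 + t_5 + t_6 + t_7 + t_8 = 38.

Stars and bars with 38 stars and 7 bars:
C(38+8-1, 8-1) = C(45,7).

Final answer: C(45,7) = 45379620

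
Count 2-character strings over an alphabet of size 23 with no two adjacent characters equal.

First character: 23 choices. Each subsequent: 22 choices (must differ from the previous one).
Total: 23 x 22^1.

Final answer: 23 x 22^{1} = 506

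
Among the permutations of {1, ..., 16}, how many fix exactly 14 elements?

Choose which 14 elements are fixed: C(16,14) = 120.
Derange the remaining 2 using D(j) = (j-1)(D(j-1) + D(j-2)), D(0)=1, D(1)=0: D(2)=1.
Total: 120 x 1.

Final answer: C(16,14) D(2) = 120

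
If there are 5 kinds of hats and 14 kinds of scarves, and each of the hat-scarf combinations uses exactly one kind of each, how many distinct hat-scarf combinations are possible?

By the multiplication principle: 5 x 14.

Final answer: 70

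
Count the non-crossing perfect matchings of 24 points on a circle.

This is a standard Catalan-number count: the answer is C_n. Here n = 24/2 = 12.
C_n = C(2n,n) - C(2n,n+1), so C_{12} = C(24,12) - C(24,13) = 2704156 - 2496144.

Final answer: C_{12} = 208012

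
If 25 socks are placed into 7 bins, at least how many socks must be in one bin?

By the pigeonhole principle: ceiling(25/7).

Final answer: 4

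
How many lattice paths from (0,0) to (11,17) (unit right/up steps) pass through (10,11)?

Paths (0,0)->(10,11): C(21,11) = 352716.
Paths (10,11)->(11,17): C(7,6) = 7.
By multiplication principle: 352716 x 7.

Final answer: 2469012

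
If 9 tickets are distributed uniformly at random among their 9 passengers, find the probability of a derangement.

D(n) = (n-1)(D(n-1) + D(n-2)), D(0)=1, D(1)=0.
Building up: D(2)=1, D(3)=2, D(4)=9, D(5)=44, D(6)=265, D(7)=1854, D(8)=14833, D(9)=133496.
Total arrangements: 9! = 362880.
Probability = D(9)/9! = 16687/45360.

Final answer: D(9)/9! = 133496/362880 = 0.367879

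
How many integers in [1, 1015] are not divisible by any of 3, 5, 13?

|div by 3|=338, |div by 5|=203, |div by 13|=78.
|div by 3&5|=67, |div by 3&13|=26, |div by 5&13|=15, |div by all|=5.
By inclusion-exclusion, divisible by at least one: 338+203+78-67-26-15+5 = 516.
Not divisible by any: 1015 - 516.

Final answer: 499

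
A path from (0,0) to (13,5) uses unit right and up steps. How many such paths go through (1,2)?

Paths (0,0)->(1,2): C(3,2) = 3.
Paths (1,2)->(13,5): C(15,3) = 455.
By multiplication principle: 3 x 455.

Final answer: 1365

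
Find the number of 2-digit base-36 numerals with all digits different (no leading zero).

The leading digit has 35 choices (anything but zero); the next has 35 (anything but the first), then 34, and so on, one fewer each time.
Total: 35 x 35.

Final answer: 1225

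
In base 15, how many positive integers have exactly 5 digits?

Leading digit: 14 options (nonzero). Other 4 digit(s): 15 options each.
Total: 14 x 15^4.

Final answer: 708750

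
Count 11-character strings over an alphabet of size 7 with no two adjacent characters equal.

First character: 7 choices. Each subsequent: 6 choices (must differ from the previous one).
Total: 7 x 6^10.

Final answer: 7 x 6^{10} = 423263232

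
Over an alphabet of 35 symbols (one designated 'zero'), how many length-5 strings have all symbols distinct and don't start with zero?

First digit: 34 (nonzero). Second: 34 (not first). Third: 33, etc.
Total: 34 x 34 x 33 x 32 x 31.

Final answer: 37842816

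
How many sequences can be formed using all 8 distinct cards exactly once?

The number of ways to arrange 8 distinct objects is 8!.

Final answer: 8! = 40320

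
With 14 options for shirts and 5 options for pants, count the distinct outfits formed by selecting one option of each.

By the multiplication principle: 14 x 5.

Final answer: 70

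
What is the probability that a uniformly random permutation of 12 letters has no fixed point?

Derangements satisfy D(n) = (n-1)(D(n-1) + D(n-2)), starting from D(0)=1, D(1)=0.
Building up: D(2)=1, D(3)=2, D(4)=9, D(5)=44, D(6)=265, D(7)=1854, D(8)=14833, D(9)=133496, D(10)=1334961, D(11)=14684570, D(12)=176214841.
Total arrangements: 12! = 479001600.
Probability = D(12)/12! = 16019531/43545600.

Final answer: D(12)/12! = 176214841/479001600 = 0.367879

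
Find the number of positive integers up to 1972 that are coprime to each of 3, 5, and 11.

|div by 3|=657, |div by 5|=394, |div by 11|=179.
|div by 3&5|=131, |div by 3&11|=59, |div by 5&11|=35, |div by all|=11.
By inclusion-exclusion, divisible by at least one: 657+394+179-131-59-35+11 = 1016.
Not divisible by any: 1972 - 1016.

Final answer: 956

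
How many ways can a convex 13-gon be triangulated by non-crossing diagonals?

This is counted by the nth Catalan number C_n. Here n = 13 - 2 = 11.
C_n = C(2n,n) - C(2n,n+1), so C_{11} = C(22,11) - C(22,12) = 705432 - 646646.

Final answer: C_{11} = 58786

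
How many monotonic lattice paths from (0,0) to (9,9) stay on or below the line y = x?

Total monotonic paths to (9,9): C(18,9) = 48620.
A path is bad iff it touches y = x + 1; reflecting its initial segment maps bad paths bijectively onto all paths to (8,10), of which there are C(18,10) = 43758.
Valid Dyck paths: 48620 - 43758.
(This is the Catalan number C_{9}.)

Final answer: C_{9} = 4862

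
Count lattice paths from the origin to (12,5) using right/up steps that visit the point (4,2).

Paths (0,0)->(4,2): C(6,2) = 15.
Paths (4,2)->(12,5): C(11,3) = 165.
By multiplication principle: 15 x 165.

Final answer: 2475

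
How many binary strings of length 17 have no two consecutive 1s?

A valid string ends in 0 (append to any length-(n-1) valid string) or in 01 (append to any length-(n-2) valid string), so a(n) = a(n-1) + a(n-2) with a(1)=2, a(2)=3.
Building up term by term: a(1)=2, a(2)=3, a(3)=5, a(4)=8, a(5)=13, a(6)=21, a(7)=34, a(8)=55, a(9)=89, a(10)=144, a(11)=233, a(12)=377, a(13)=610, a(14)=987, a(15)=1597, a(16)=2584, a(17)=4181.

Final answer: 4181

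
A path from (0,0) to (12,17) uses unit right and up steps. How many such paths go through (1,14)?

Paths (0,0)->(1,14): C(15,14) = 15.
Paths (1,14)->(12,17): C(14,3) = 364.
By multiplication principle: 15 x 364.

Final answer: 5460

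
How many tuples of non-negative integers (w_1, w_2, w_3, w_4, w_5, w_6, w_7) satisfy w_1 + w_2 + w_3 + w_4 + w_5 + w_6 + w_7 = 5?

Stars and bars with 5 stars and 6 bars:
C(5+7-1, 7-1) = C(11,6).

Final answer: C(11,6) = 462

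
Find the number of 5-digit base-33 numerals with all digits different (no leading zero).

First digit: 32 (nonzero). Second: 32 (not first). Third: 31, etc.
Total: 32 x 32 x 31 x 30 x 29.

Final answer: 27617280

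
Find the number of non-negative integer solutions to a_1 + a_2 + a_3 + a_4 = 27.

Stars and bars with 27 stars and 3 bars:
C(27+4-1, 4-1) = C(30,3).

Final answer: C(30,3) = 4060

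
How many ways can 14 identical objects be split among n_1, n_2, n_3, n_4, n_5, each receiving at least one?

Substitute n'_i = n_i - 1 (so n'_i >= 0). Then sum n'_i = 14 - 5 = 9.
Stars and bars: C(9+5-1, 5-1) = C(13,4).

Final answer: C(13,4) = 715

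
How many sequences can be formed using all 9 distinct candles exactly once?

The number of ways to arrange 9 distinct objects is 9!.

Final answer: 9! = 362880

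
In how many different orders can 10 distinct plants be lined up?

The number of ways to arrange 10 distinct objects is 10!.

Final answer: 10! = 3628800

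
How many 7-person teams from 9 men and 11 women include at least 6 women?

Sum over valid woman counts:
C(11,6)C(9,1) = 4158
C(11,7)C(9,0) = 330
Total: 4158 + 330.

Final answer: 4488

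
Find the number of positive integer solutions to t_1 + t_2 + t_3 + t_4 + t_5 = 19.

Substitute t'_i = t_i - 1 (so t'_i >= 0). Then sum t'_i = 19 - 5 = 14.
Stars and bars: C(14+5-1, 5-1) = C(18,4).

Final answer: C(18,4) = 3060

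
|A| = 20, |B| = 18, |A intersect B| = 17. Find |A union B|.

|A union B| = |A| + |B| - |A intersect B| = 20 + 18 - 17.

Final answer: 21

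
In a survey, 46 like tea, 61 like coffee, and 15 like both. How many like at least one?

|A union B| = |A| + |B| - |A intersect B| = 46 + 61 - 15.

Final answer: 92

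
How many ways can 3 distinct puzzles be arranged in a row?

The number of ways to arrange 3 distinct objects is 3!.

Final answer: 3! = 6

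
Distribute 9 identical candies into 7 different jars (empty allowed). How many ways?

Stars and bars: C(n+k-1, k-1) = C(15,6).

Final answer: C(15,6) = 5005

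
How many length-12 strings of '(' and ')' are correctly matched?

The structures are counted by the Catalan number C_n. Here n = 6 (pairs).
C_n = C(2n,n) - C(2n,n+1), so C_{6} = C(12,6) - C(12,7) = 924 - 792.

Final answer: C_{6} = 132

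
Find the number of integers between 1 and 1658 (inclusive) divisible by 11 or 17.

Multiples of 11: 150. Multiples of 17: 97. Of both (lcm=187): 8.
By inclusion-exclusion: 150 + 97 - 8.

Final answer: 239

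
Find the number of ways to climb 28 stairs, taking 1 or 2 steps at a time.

Let f(n) count the ways. The last step is size 1 or 2, so f(n) = f(n-1) + f(n-2) with f(1)=1, f(2)=2.
Iterating the recurrence: f(1)=1, f(2)=2, f(3)=3, f(4)=5, f(5)=8, f(6)=13, f(7)=21, f(8)=34, f(9)=55, f(10)=89, f(11)=144, f(12)=233, f(13)=377, f(14)=610, f(15)=987, f(16)=1597, f(17)=2584, f(18)=4181, f(19)=6765, f(20)=10946, f(21)=17711, f(22)=28657, f(23)=46368, f(24)=75025, f(25)=121393, f(26)=196418, f(27)=317811, f(28)=514229.

Final answer: 514229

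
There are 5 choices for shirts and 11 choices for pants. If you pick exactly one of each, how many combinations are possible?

By the multiplication principle: 5 x 11.

Final answer: 55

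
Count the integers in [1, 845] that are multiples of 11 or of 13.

Multiples of 11: 76. Multiples of 13: 65. Of both (lcm=143): 5.
By inclusion-exclusion: 76 + 65 - 5.

Final answer: 136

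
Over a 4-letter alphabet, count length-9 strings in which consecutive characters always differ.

Let g(n) count such strings. g(1) = 4, and each valid string of length n-1 extends in 3 ways (any symbol but the last), so g(n) = 3 g(n-1).
Total: g(9) = 4 x 3^8.

Final answer: 4 x 3^{8} = 26244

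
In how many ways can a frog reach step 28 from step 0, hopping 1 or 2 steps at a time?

Let f(n) be the number of climbs. Removing the last move (1 or 2 steps) gives f(n) = f(n-1) + f(n-2); base cases f(1)=1, f(2)=2.
Computing successive values: f(1)=1, f(2)=2, f(3)=3, f(4)=5, f(5)=8, f(6)=13, f(7)=21, f(8)=34, f(9)=55, f(10)=89, f(11)=144, f(12)=233, f(13)=377, f(14)=610, f(15)=987, f(16)=1597, f(17)=2584, f(18)=4181, f(19)=6765, f(20)=10946, f(21)=17711, f(22)=28657, f(23)=46368, f(24)=75025, f(25)=121393, f(26)=196418, f(27)=317811, f(28)=514229.

Final answer: 514229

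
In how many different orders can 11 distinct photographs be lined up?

The number of ways to arrange 11 distinct objects is 11!.

Final answer: 11! = 39916800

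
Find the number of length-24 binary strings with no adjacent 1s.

Classify by the final bit: ...0 gives a(n-1) strings, ...01 gives a(n-2) strings. Thus a(n) = a(n-1) + a(n-2) with a(1)=2, a(2)=3.
Iterating the recurrence: a(1)=2, a(2)=3, a(3)=5, a(4)=8, a(5)=13, a(6)=21, a(7)=34, a(8)=55, a(9)=89, a(10)=144, a(11)=233, a(12)=377, a(13)=610, a(14)=987, a(15)=1597, a(16)=2584, a(17)=4181, a(18)=6765, a(19)=10946, a(20)=17711, a(21)=28657, a(22)=46368, a(23)=75025, a(24)=121393.

Final answer: 121393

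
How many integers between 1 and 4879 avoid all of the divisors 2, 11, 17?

|div by 2|=2439, |div by 11|=443, |div by 17|=287.
|div by 2&11|=221, |div by 2&17|=143, |div by 11&17|=26, |div by all|=13.
By inclusion-exclusion, divisible by at least one: 2439+443+287-221-143-26+13 = 2792.
Not divisible by any: 4879 - 2792.

Final answer: 2087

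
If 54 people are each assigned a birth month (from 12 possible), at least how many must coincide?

There are 12 possible values for birth month. With 54 people and 12 categories, by pigeonhole: ceiling(54/12).

Final answer: 5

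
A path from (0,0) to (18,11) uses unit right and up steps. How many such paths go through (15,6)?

Paths (0,0)->(15,6): C(21,6) = 54264.
Paths (15,6)->(18,11): C(8,5) = 56.
By multiplication principle: 54264 x 56.

Final answer: 3038784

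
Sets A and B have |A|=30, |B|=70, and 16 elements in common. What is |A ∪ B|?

|A union B| = |A| + |B| - |A intersect B| = 30 + 70 - 16.

Final answer: 84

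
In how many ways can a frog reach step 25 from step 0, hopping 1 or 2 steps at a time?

Let f(n) be the number of climbs. Removing the last move (1 or 2 steps) gives f(n) = f(n-1) + f(n-2); base cases f(1)=1, f(2)=2.
Computing successive values: f(1)=1, f(2)=2, f(3)=3, f(4)=5, f(5)=8, f(6)=13, f(7)=21, f(8)=34, f(9)=55, f(10)=89, f(11)=144, f(12)=233, f(13)=377, f(14)=610, f(15)=987, f(16)=1597, f(17)=2584, f(18)=4181, f(19)=6765, f(20)=10946, f(21)=17711, f(22)=28657, f(23)=46368, f(24)=75025, f(25)=121393.

Final answer: 121393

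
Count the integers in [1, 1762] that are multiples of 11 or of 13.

Multiples of 11: 160. Multiples of 13: 135. Of both (lcm=143): 12.
By inclusion-exclusion: 160 + 135 - 12.

Final answer: 283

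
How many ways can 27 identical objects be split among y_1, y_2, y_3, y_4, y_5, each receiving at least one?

Substitute y'_i = y_i - 1 (so y'_i >= 0). Then sum y'_i = 27 - 5 = 22.
Stars and bars: C(22+5-1, 5-1) = C(26,4).

Final answer: C(26,4) = 14950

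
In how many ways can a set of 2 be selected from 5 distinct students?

C(5,2) = 5!/(2! x (5-2)!).

Final answer: C(5,2) = 10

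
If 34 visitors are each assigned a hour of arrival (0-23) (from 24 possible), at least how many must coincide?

There are 24 possible values for hour of arrival (0-23). With 34 visitors and 24 categories, by pigeonhole: ceiling(34/24).

Final answer: 2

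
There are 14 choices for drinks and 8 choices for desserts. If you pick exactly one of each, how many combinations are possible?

By the multiplication principle: 14 x 8.

Final answer: 112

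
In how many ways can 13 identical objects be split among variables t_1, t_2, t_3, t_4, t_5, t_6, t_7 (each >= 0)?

Stars and bars with 13 stars and 6 bars:
C(13+7-1, 7-1) = C(19,6).

Final answer: C(19,6) = 27132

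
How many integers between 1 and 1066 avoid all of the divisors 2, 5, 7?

|div by 2|=533, |div by 5|=213, |div by 7|=152.
|div by 2&5|=106, |div by 2&7|=76, |div by 5&7|=30, |div by all|=15.
By inclusion-exclusion, divisible by at least one: 533+213+152-106-76-30+15 = 701.
Not divisible by any: 1066 - 701.

Final answer: 365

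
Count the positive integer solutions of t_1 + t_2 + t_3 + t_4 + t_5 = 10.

Substitute t'_i = t_i - 1 (so t'_i >= 0). Then sum t'_i = 10 - 5 = 5.
Stars and bars: C(5+5-1, 5-1) = C(9,4).

Final answer: C(9,4) = 126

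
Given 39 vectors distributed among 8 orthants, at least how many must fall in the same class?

By pigeonhole with 39 objects and 8 categories: ceiling(39/8).

Final answer: 5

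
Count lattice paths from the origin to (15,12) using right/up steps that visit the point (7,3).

Paths (0,0)->(7,3): C(10,3) = 120.
Paths (7,3)->(15,12): C(17,9) = 24310.
By multiplication principle: 120 x 24310.

Final answer: 2917200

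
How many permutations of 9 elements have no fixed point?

Use the recurrence D(n) = (n-1)(D(n-1) + D(n-2)) with D(0)=1, D(1)=0.
D(2) = 1 x (0 + 1) = 1
D(3) = 2 x (1 + 0) = 2
D(4) = 3 x (2 + 1) = 9
D(5) = 4 x (9 + 2) = 44
D(6) = 5 x (44 + 9) = 265
D(7) = 6 x (265 + 44) = 1854
D(8) = 7 x (1854 + 265) = 14833
D(9) = 8 x (D(8) + D(7)) = 8 x (14833 + 1854)

Final answer: D(9) = 133496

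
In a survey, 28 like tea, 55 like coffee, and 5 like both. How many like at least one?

|A union B| = |A| + |B| - |A intersect B| = 28 + 55 - 5.

Final answer: 78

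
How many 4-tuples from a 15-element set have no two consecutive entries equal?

First character: 15 choices. Each subsequent: 14 choices (must differ from the previous one).
Total: 15 x 14^3.

Final answer: 15 x 14^{3} = 41160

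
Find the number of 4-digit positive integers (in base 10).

These are the integers in [10^3, 10^4), so the count is 10^4 - 10^3 = 9 x 10^3.

Final answer: 9000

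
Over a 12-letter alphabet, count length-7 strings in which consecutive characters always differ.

Let g(n) count such strings. g(1) = 12, and each valid string of length n-1 extends in 11 ways (any symbol but the last), so g(n) = 11 g(n-1).
Total: g(7) = 12 x 11^6.

Final answer: 12 x 11^{6} = 21258732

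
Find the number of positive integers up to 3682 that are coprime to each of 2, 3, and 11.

|div by 2|=1841, |div by 3|=1227, |div by 11|=334.
|div by 2&3|=613, |div by 2&11|=167, |div by 3&11|=111, |div by all|=55.
By inclusion-exclusion, divisible by at least one: 1841+1227+334-613-167-111+55 = 2566.
Not divisible by any: 3682 - 2566.

Final answer: 1116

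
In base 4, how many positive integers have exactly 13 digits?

These are the integers in [4^12, 4^13), so the count is 4^13 - 4^12 = 3 x 4^12.

Final answer: 50331648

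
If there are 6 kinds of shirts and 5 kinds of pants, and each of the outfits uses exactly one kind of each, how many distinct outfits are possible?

By the multiplication principle: 6 x 5.

Final answer: 30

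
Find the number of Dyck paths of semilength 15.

Total monotonic paths to (15,15): C(30,15) = 155117520.
Reflecting each bad path at its first crossing gives a bijection with paths to (14,16): C(30,16) = 145422675.
Valid Dyck paths: 155117520 - 145422675.
(Equivalently, C_{15} = C(30,15)/16 = 155117520/16.)

Final answer: C_{15} = 9694845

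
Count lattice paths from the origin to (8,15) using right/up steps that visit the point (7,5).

Paths (0,0)->(7,5): C(12,5) = 792.
Paths (7,5)->(8,15): C(11,10) = 11.
By multiplication principle: 792 x 11.

Final answer: 8712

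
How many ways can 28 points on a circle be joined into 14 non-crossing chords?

This is a standard Catalan-number count: the answer is C_n. Here n = 28/2 = 14.
Using C_0 = 1 and C_(k+1) = C_k x 2(2k+1)/(k+2), build up term by term: C_1=1, C_2=2, C_3=5, C_4=14, C_5=42, C_6=132, C_7=429, C_8=1430, C_9=4862, C_10=16796, C_11=58786, C_12=208012, C_13=742900, C_14=2674440.

Final answer: C_{14} = 2674440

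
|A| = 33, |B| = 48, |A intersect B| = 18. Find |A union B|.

|A union B| = |A| + |B| - |A intersect B| = 33 + 48 - 18.

Final answer: 63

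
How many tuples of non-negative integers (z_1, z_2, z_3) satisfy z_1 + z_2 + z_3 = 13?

Stars and bars with 13 stars and 2 bars:
C(13+3-1, 3-1) = C(15,2).

Final answer: C(15,2) = 105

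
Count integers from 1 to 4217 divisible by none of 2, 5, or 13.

|div by 2|=2108, |div by 5|=843, |div by 13|=324.
|div by 2&5|=421, |div by 2&13|=162, |div by 5&13|=64, |div by all|=32.
By inclusion-exclusion, divisible by at least one: 2108+843+324-421-162-64+32 = 2660.
Not divisible by any: 4217 - 2660.

Final answer: 1557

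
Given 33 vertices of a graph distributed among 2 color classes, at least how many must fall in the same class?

By pigeonhole with 33 objects and 2 categories: ceiling(33/2).

Final answer: 17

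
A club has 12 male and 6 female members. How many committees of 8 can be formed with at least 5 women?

Sum over valid woman counts:
C(6,5)C(12,3) = 1320
C(6,6)C(12,2) = 66
Total: 1320 + 66.

Final answer: 1386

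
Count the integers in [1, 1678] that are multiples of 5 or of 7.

Multiples of 5: 335. Multiples of 7: 239. Of both (lcm=35): 47.
By inclusion-exclusion: 335 + 239 - 47.

Final answer: 527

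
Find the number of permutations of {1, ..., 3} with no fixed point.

Derangements satisfy D(n) = (n-1)(D(n-1) + D(n-2)), starting from D(0)=1, D(1)=0.
D(2) = 1 x (0 + 1) = 1
D(3) = 2 x (D(2) + D(1)) = 2 x (1 + 0)

Final answer: D(3) = 2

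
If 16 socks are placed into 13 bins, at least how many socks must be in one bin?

By the pigeonhole principle: ceiling(16/13).

Final answer: 2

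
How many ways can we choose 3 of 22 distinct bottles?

C(22,3) = 22!/(3! x (22-3)!).

Final answer: C(22,3) = 1540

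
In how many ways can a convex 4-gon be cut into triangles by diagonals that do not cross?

This is counted by the nth Catalan number C_n. Here n = 4 - 2 = 2.
C_n = C(2n,n)/(n+1), so C_{2} = C(4,2)/3 = 6/3.

Final answer: C_{2} = 2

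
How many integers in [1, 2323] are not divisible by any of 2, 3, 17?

|div by 2|=1161, |div by 3|=774, |div by 17|=136.
|div by 2&3|=387, |div by 2&17|=68, |div by 3&17|=45, |div by all|=22.
By inclusion-exclusion, divisible by at least one: 1161+774+136-387-68-45+22 = 1593.
Not divisible by any: 2323 - 1593.

Final answer: 730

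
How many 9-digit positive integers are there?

The leading digit cannot be 0 (9 options); the other 8 digits can be anything (10 options each).
Total: 9 x 10^8.

Final answer: 900000000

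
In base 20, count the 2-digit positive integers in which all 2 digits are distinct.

The leading digit has 19 choices (anything but zero); the next has 19 (anything but the first), then 18, and so on, one fewer each time.
Total: 19 x 19.

Final answer: 361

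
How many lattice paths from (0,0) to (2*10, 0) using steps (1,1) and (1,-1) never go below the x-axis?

Total monotonic paths to (10,10): C(20,10) = 184756.
Reflecting each bad path at its first crossing gives a bijection with paths to (9,11): C(20,11) = 167960.
Valid Dyck paths: 184756 - 167960.
(Equivalently, C_{10} = C(20,10)/11 = 184756/11.)

Final answer: C_{10} = 16796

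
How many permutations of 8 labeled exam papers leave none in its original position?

Use the recurrence D(n) = (n-1)(D(n-1) + D(n-2)) with D(0)=1, D(1)=0.
D(2) = 1 x (0 + 1) = 1
D(3) = 2 x (1 + 0) = 2
D(4) = 3 x (2 + 1) = 9
D(5) = 4 x (9 + 2) = 44
D(6) = 5 x (44 + 9) = 265
D(7) = 6 x (265 + 44) = 1854
D(8) = 7 x (D(7) + D(6)) = 7 x (1854 + 265)

Final answer: D(8) = 14833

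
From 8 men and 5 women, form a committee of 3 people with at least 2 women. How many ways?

Sum over valid woman counts:
C(5,2)C(8,1) = 80
C(5,3)C(8,0) = 10
Total: 80 + 10.

Final answer: 90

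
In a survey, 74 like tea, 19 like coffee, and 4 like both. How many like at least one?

|A union B| = |A| + |B| - |A intersect B| = 74 + 19 - 4.

Final answer: 89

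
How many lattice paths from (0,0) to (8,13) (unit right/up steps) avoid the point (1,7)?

Total paths to (8,13): C(21,13) = 203490.
Paths through (1,7): C(8,7) x C(13,6) = 13728.
Avoiding (1,7): 203490 - 13728.

Final answer: 189762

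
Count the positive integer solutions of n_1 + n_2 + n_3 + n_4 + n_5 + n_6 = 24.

Substitute n'_i = n_i - 1 (so n'_i >= 0). Then sum n'_i = 24 - 6 = 18.
Stars and bars: C(18+6-1, 6-1) = C(23,5).

Final answer: C(23,5) = 33649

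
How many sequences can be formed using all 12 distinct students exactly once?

The number of ways to arrange 12 distinct objects is 12!.

Final answer: 12! = 479001600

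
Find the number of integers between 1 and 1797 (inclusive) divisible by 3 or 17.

Multiples of 3: 599. Multiples of 17: 105. Of both (lcm=51): 35.
By inclusion-exclusion: 599 + 105 - 35.

Final answer: 669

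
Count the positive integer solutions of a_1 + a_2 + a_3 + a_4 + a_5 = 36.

Substitute a'_i = a_i - 1 (so a'_i >= 0). Then sum a'_i = 36 - 5 = 31.
Stars and bars: C(31+5-1, 5-1) = C(35,4).

Final answer: C(35,4) = 52360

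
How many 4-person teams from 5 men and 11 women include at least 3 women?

Sum over valid woman counts:
C(11,3)C(5,1) = 825
C(11,4)C(5,0) = 330
Total: 825 + 330.

Final answer: 1155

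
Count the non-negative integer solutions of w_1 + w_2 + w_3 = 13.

Stars and bars with 13 stars and 2 bars:
C(13+3-1, 3-1) = C(15,2).

Final answer: C(15,2) = 105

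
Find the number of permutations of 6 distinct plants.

The number of ways to arrange 6 distinct objects is 6!.

Final answer: 6! = 720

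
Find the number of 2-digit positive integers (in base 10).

These are the integers in [10^1, 10^2), so the count is 10^2 - 10^1 = 9 x 10^1.

Final answer: 90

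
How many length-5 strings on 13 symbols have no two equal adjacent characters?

Let g(n) count such strings. g(1) = 13, and each valid string of length n-1 extends in 12 ways (any symbol but the last), so g(n) = 12 g(n-1).
Total: g(5) = 13 x 12^4.

Final answer: 13 x 12^{4} = 269568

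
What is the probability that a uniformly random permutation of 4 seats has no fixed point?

Use the recurrence D(n) = (n-1)(D(n-1) + D(n-2)) with D(0)=1, D(1)=0.
Building up: D(2)=1, D(3)=2, D(4)=9.
Total arrangements: 4! = 24.
Probability = D(4)/4! = 3/8.

Final answer: D(4)/4! = 9/24 = 0.375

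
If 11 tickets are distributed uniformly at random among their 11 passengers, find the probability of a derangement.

D(n) = (n-1)(D(n-1) + D(n-2)), D(0)=1, D(1)=0.
Building up: D(2)=1, D(3)=2, D(4)=9, D(5)=44, D(6)=265, D(7)=1854, D(8)=14833, D(9)=133496, D(10)=1334961, D(11)=14684570.
Total arrangements: 11! = 39916800.
Probability = D(11)/11! = 1468457/3991680.

Final answer: D(11)/11! = 14684570/39916800 = 0.367879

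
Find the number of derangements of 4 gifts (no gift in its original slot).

Use the recurrence D(n) = (n-1)(D(n-1) + D(n-2)) with D(0)=1, D(1)=0.
D(2) = 1 x (0 + 1) = 1
D(3) = 2 x (1 + 0) = 2
D(4) = 3 x (D(3) + D(2)) = 3 x (2 + 1)

Final answer: D(4) = 9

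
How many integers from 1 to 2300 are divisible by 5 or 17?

Multiples of 5: 460. Multiples of 17: 135. Of both (lcm=85): 27.
By inclusion-exclusion: 460 + 135 - 27.

Final answer: 568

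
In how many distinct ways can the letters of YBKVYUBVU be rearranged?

Letters (B:2, K:1, U:2, V:2, Y:2). Total letters: 9.
Permutations = 9!/(2! x 2! x 2! x 2!).

Final answer: 22680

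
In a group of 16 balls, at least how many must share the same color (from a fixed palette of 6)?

There are 6 possible values for color (from a fixed palette of 6). With 16 balls and 6 categories, by pigeonhole: ceiling(16/6).

Final answer: 3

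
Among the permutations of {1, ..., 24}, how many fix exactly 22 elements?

Choose which 22 elements are fixed: C(24,22) = 276.
Derange the remaining 2 using D(j) = (j-1)(D(j-1) + D(j-2)), D(0)=1, D(1)=0: D(2)=1.
Total: 276 x 1.

Final answer: C(24,22) D(2) = 276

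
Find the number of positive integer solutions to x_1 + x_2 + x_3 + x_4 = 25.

Substitute x'_i = x_i - 1 (so x'_i >= 0). Then sum x'_i = 25 - 4 = 21.
Stars and bars: C(21+4-1, 4-1) = C(24,3).

Final answer: C(24,3) = 2024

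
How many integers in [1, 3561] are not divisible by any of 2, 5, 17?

|div by 2|=1780, |div by 5|=712, |div by 17|=209.
|div by 2&5|=356, |div by 2&17|=104, |div by 5&17|=41, |div by all|=20.
By inclusion-exclusion, divisible by at least one: 1780+712+209-356-104-41+20 = 2220.
Not divisible by any: 3561 - 2220.

Final answer: 1341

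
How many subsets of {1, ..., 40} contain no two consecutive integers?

Let a(n) count such subsets of {1, ..., n}. Either n is excluded (a(n-1) ways) or n is included, forcing n-1 out (a(n-2) ways), so a(n) = a(n-1) + a(n-2) with a(1)=2, a(2)=3.
Iterating the recurrence: a(1)=2, a(2)=3, a(3)=5, a(4)=8, a(5)=13, a(6)=21, a(7)=34, a(8)=55, a(9)=89, a(10)=144, a(11)=233, a(12)=377, a(13)=610, a(14)=987, a(15)=1597, a(16)=2584, a(17)=4181, a(18)=6765, a(19)=10946, a(20)=17711, a(21)=28657, a(22)=46368, a(23)=75025, a(24)=121393, a(25)=196418, a(26)=317811, a(27)=514229, a(28)=832040, a(29)=1346269, a(30)=2178309, a(31)=3524578, a(32)=5702887, a(33)=9227465, a(34)=14930352, a(35)=24157817, a(36)=39088169, a(37)=63245986, a(38)=102334155, a(39)=165580141, a(40)=267914296.

Final answer: 267914296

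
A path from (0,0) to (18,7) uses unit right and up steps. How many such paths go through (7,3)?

Paths (0,0)->(7,3): C(10,3) = 120.
Paths (7,3)->(18,7): C(15,4) = 1365.
By multiplication principle: 120 x 1365.

Final answer: 163800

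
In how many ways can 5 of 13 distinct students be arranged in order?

P(13,5) = 13!/(13-5)! = 13!/8!.

Final answer: P(13,5) = 154440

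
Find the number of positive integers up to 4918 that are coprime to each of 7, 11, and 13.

|div by 7|=702, |div by 11|=447, |div by 13|=378.
|div by 7&11|=63, |div by 7&13|=54, |div by 11&13|=34, |div by all|=4.
By inclusion-exclusion, divisible by at least one: 702+447+378-63-54-34+4 = 1380.
Not divisible by any: 4918 - 1380.

Final answer: 3538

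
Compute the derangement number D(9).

D(n) = (n-1)(D(n-1) + D(n-2)), D(0)=1, D(1)=0.
Building up: D(2)=1, D(3)=2, D(4)=9, D(5)=44, D(6)=265, D(7)=1854, D(8)=14833.
D(9) = 8 x (D(8) + D(7)) = 8 x (14833 + 1854).

Final answer: D(9) = 133496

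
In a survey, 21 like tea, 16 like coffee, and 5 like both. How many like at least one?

|A union B| = |A| + |B| - |A intersect B| = 21 + 16 - 5.

Final answer: 32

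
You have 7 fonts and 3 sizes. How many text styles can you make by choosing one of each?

By the multiplication principle: 7 x 3.

Final answer: 21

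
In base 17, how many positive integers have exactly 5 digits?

In base 17, the leading digit has 16 choices (1..16); each of the remaining 4 digits has 17 choices.
Total: 16 x 17^4.

Final answer: 1336336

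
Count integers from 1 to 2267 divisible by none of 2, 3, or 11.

|div by 2|=1133, |div by 3|=755, |div by 11|=206.
|div by 2&3|=377, |div by 2&11|=103, |div by 3&11|=68, |div by all|=34.
By inclusion-exclusion, divisible by at least one: 1133+755+206-377-103-68+34 = 1580.
Not divisible by any: 2267 - 1580.

Final answer: 687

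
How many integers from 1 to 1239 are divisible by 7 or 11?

Multiples of 7: 177. Multiples of 11: 112. Of both (lcm=77): 16.
By inclusion-exclusion: 177 + 112 - 16.

Final answer: 273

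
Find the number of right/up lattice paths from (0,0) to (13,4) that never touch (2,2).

Total paths to (13,4): C(17,4) = 2380.
Paths through (2,2): C(4,2) x C(13,2) = 468.
Avoiding (2,2): 2380 - 468.

Final answer: 1912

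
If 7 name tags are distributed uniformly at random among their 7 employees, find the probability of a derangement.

Use the recurrence D(n) = (n-1)(D(n-1) + D(n-2)) with D(0)=1, D(1)=0.
Building up: D(2)=1, D(3)=2, D(4)=9, D(5)=44, D(6)=265, D(7)=1854.
Total arrangements: 7! = 5040.
Probability = D(7)/7! = 103/280.

Final answer: D(7)/7! = 1854/5040 = 0.367857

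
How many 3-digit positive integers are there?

These are the integers in [10^2, 10^3), so the count is 10^3 - 10^2 = 9 x 10^2.

Final answer: 900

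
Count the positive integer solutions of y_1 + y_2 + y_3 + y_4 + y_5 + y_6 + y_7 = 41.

Substitute y'_i = y_i - 1 (so y'_i >= 0). Then sum y'_i = 41 - 7 = 34.
Stars and bars: C(34+7-1, 7-1) = C(40,6).

Final answer: C(40,6) = 3838380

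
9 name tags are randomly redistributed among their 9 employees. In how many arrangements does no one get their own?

Derangements satisfy D(n) = (n-1)(D(n-1) + D(n-2)), starting from D(0)=1, D(1)=0.
D(2) = 1 x (0 + 1) = 1
D(3) = 2 x (1 + 0) = 2
D(4) = 3 x (2 + 1) = 9
D(5) = 4 x (9 + 2) = 44
D(6) = 5 x (44 + 9) = 265
D(7) = 6 x (265 + 44) = 1854
D(8) = 7 x (1854 + 265) = 14833
D(9) = 8 x (D(8) + D(7)) = 8 x (14833 + 1854)

Final answer: D(9) = 133496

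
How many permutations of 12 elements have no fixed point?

Use the recurrence D(n) = (n-1)(D(n-1) + D(n-2)) with D(0)=1, D(1)=0.
D(2) = 1 x (0 + 1) = 1
D(3) = 2 x (1 + 0) = 2
D(4) = 3 x (2 + 1) = 9
D(5) = 4 x (9 + 2) = 44
D(6) = 5 x (44 + 9) = 265
D(7) = 6 x (265 + 44) = 1854
D(8) = 7 x (1854 + 265) = 14833
D(9) = 8 x (14833 + 1854) = 133496
D(10) = 9 x (133496 + 14833) = 1334961
D(11) = 10 x (1334961 + 133496) = 14684570
D(12) = 11 x (D(11) + D(10)) = 11 x (14684570 + 1334961)

Final answer: D(12) = 176214841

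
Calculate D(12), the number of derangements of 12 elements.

Use the recurrence D(n) = (n-1)(D(n-1) + D(n-2)) with D(0)=1, D(1)=0.
D(2) = 1 x (0 + 1) = 1
D(3) = 2 x (1 + 0) = 2
D(4) = 3 x (2 + 1) = 9
D(5) = 4 x (9 + 2) = 44
D(6) = 5 x (44 + 9) = 265
D(7) = 6 x (265 + 44) = 1854
D(8) = 7 x (1854 + 265) = 14833
D(9) = 8 x (14833 + 1854) = 133496
D(10) = 9 x (133496 + 14833) = 1334961
D(11) = 10 x (1334961 + 133496) = 14684570
D(12) = 11 x (D(11) + D(10)) = 11 x (14684570 + 1334961)

Final answer: D(12) = 176214841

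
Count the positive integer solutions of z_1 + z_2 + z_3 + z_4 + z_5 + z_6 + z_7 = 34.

Substitute z'_i = z_i - 1 (so z'_i >= 0). Then sum z'_i = 34 - 7 = 27.
Stars and bars: C(27+7-1, 7-1) = C(33,6).

Final answer: C(33,6) = 1107568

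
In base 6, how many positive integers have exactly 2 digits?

In base 6, the leading digit has 5 choices (1..5); each of the remaining 1 digits has 6 choices.
Total: 5 x 6^1.

Final answer: 30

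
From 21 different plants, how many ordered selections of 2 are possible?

P(21,2) = 21!/(21-2)! = 21!/19!.

Final answer: P(21,2) = 420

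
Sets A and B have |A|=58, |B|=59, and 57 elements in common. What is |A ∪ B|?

|A union B| = |A| + |B| - |A intersect B| = 58 + 59 - 57.

Final answer: 60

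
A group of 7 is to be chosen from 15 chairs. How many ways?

C(15,7) = 15!/(7! x (15-7)!).

Final answer: C(15,7) = 6435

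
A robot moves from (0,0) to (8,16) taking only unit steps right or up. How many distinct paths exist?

Each path has 8 right steps and 16 up steps in some order (24 steps total).
Choose which 16 of the 24 steps are up: C(24,16).

Final answer: C(24,16) = 735471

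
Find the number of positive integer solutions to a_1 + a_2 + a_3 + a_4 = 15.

Substitute a'_i = a_i - 1 (so a'_i >= 0). Then sum a'_i = 15 - 4 = 11.
Stars and bars: C(11+4-1, 4-1) = C(14,3).

Final answer: C(14,3) = 364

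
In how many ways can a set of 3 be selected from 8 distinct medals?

C(8,3) = 8!/(3! x (8-3)!).

Final answer: C(8,3) = 56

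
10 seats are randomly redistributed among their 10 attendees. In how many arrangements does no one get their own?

Derangements satisfy D(n) = (n-1)(D(n-1) + D(n-2)), starting from D(0)=1, D(1)=0.
D(2) = 1 x (0 + 1) = 1
D(3) = 2 x (1 + 0) = 2
D(4) = 3 x (2 + 1) = 9
D(5) = 4 x (9 + 2) = 44
D(6) = 5 x (44 + 9) = 265
D(7) = 6 x (265 + 44) = 1854
D(8) = 7 x (1854 + 265) = 14833
D(9) = 8 x (14833 + 1854) = 133496
D(10) = 9 x (D(9) + D(8)) = 9 x (133496 + 14833)

Final answer: D(10) = 1334961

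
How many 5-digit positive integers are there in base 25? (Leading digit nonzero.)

Leading digit: 24 options (nonzero). Other 4 digit(s): 25 options each.
Total: 24 x 25^4.

Final answer: 9375000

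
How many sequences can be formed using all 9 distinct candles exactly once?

The number of ways to arrange 9 distinct objects is 9!.

Final answer: 9! = 362880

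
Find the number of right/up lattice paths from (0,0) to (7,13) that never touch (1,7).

Total paths to (7,13): C(20,13) = 77520.
Paths through (1,7): C(8,7) x C(12,6) = 7392.
Avoiding (1,7): 77520 - 7392.

Final answer: 70128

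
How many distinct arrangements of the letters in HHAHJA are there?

Letters (A:2, H:3, J:1). Total letters: 6.
Permutations = 6!/(3! x 2!).

Final answer: 60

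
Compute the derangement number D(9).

Use the recurrence D(n) = (n-1)(D(n-1) + D(n-2)) with D(0)=1, D(1)=0.
D(2) = 1 x (0 + 1) = 1
D(3) = 2 x (1 + 0) = 2
D(4) = 3 x (2 + 1) = 9
D(5) = 4 x (9 + 2) = 44
D(6) = 5 x (44 + 9) = 265
D(7) = 6 x (265 + 44) = 1854
D(8) = 7 x (1854 + 265) = 14833
D(9) = 8 x (D(8) + D(7)) = 8 x (14833 + 1854)

Final answer: D(9) = 133496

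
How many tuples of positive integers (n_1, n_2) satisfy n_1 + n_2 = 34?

Substitute n'_i = n_i - 1 (so n'_i >= 0). Then sum n'_i = 34 - 2 = 32.
Stars and bars: C(32+2-1, 2-1) = C(33,1).

Final answer: C(33,1) = 33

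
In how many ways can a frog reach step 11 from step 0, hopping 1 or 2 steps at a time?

Condition on the final move: it is a 1-step (f(n-1) ways to get there) or a 2-step (f(n-2) ways), so f(n) = f(n-1) + f(n-2), with f(1)=1, f(2)=2.
Computing successive values: f(1)=1, f(2)=2, f(3)=3, f(4)=5, f(5)=8, f(6)=13, f(7)=21, f(8)=34, f(9)=55, f(10)=89, f(11)=144.

Final answer: 144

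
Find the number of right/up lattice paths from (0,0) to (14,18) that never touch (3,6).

Total paths to (14,18): C(32,18) = 471435600.
Paths through (3,6): C(9,6) x C(23,12) = 113574552.
Avoiding (3,6): 471435600 - 113574552.

Final answer: 357861048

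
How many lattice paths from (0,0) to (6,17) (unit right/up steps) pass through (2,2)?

Paths (0,0)->(2,2): C(4,2) = 6.
Paths (2,2)->(6,17): C(19,15) = 3876.
By multiplication principle: 6 x 3876.

Final answer: 23256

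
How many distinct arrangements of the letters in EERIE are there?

Letters (E:3, I:1, R:1). Total letters: 5.
Permutations = 5!/(3!).

Final answer: 20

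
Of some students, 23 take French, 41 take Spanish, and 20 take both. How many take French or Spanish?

|A union B| = |A| + |B| - |A intersect B| = 23 + 41 - 20.

Final answer: 44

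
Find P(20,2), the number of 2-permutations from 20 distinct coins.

P(20,2) = 20!/(20-2)! = 20!/18!.

Final answer: P(20,2) = 380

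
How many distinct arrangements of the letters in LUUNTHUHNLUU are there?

Letters (H:2, L:2, N:2, T:1, U:5). Total letters: 12.
Permutations = 12!/(5! x 2! x 2! x 2!).

Final answer: 498960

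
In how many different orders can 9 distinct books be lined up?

The number of ways to arrange 9 distinct objects is 9!.

Final answer: 9! = 362880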